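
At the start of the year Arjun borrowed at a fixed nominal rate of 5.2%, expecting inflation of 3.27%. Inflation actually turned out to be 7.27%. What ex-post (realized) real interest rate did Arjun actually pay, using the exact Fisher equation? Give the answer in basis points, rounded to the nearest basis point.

Ex-post: (1 + 0.0520)/(1 + 0.0727) − 1 = -1.9297%
So the realized real rate is -193 basis points.

-193 basis points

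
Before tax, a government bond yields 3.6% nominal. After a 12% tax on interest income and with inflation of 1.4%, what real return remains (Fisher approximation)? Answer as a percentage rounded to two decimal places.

After-tax nominal return = 3.6% × (1 − 0.12) = 3.1680%.
r ≈ 3.1680% − 1.4% → 1.77%.

1.77%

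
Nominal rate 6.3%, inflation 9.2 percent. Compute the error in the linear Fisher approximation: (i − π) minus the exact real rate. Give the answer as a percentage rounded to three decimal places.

Approximate: r ≈ 6.300% − 9.200% = -2.9000%
Exact: (1 + 0.0630)/(1 + 0.0920) − 1 = -2.6557%
Error = -2.9000% − (-2.6557%) = -0.2443% → -0.244%.

-0.244%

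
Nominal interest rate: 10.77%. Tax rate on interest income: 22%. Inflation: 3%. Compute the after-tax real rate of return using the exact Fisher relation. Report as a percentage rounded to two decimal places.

After-tax nominal return = 10.77% × (1 − 0.22) = 8.4006%.
1 + r = 1.084006 / 1.03000 = 1.052433
After-tax real rate = 1.052433 − 1 → 5.24%.

5.24%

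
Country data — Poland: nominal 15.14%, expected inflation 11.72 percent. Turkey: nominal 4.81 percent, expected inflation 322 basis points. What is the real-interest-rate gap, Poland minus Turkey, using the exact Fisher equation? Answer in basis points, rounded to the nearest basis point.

Poland: (1 + 0.1514)/(1 + 0.1172) − 1 = 3.0612%
Turkey: (1 + 0.0481)/(1 + 0.0322) − 1 = 1.5404%
Differential = 3.0612% − 1.5404% = 1.5208% → 152 basis points.

152 basis points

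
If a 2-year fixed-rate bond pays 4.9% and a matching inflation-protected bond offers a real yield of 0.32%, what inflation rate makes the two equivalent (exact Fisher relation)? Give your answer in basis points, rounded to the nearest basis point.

(1 + π) = (1 + i)/(1 + r) = 1.04900 / 1.00320 = 1.045654
Break-even inflation = 1.045654 − 1 → 457 basis points.

457 basis points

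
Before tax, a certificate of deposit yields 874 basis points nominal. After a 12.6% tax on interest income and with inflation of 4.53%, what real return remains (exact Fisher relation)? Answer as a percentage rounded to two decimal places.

2.97%

After-tax nominal return = 8.74% × (1 − 0.126) = 7.63876%.
1 + r = 1.0763876 / 1.04530 = 1.029740
After-tax real rate = 1.029740 − 1 → 2.97%.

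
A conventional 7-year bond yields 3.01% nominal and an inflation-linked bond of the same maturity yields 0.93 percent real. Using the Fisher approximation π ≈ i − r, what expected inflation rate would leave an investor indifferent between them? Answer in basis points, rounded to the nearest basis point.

208 basis points

π ≈ i − r = 3.01% − 0.93% → 208 basis points.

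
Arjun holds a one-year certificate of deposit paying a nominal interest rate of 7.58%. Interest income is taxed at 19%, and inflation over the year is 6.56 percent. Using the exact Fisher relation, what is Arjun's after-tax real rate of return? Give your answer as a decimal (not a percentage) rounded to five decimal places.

After-tax nominal return = 7.58% × (1 − 0.19) = 6.1398%.
1 + r = 1.061398 / 1.06560 = 0.996057
After-tax real rate = 0.996057 − 1 → -0.00394.

-0.00394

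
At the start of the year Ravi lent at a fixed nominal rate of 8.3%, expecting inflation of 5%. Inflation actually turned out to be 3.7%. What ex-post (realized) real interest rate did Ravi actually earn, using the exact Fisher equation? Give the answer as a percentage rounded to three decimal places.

4.436%

Ex-post: (1 + 0.0830)/(1 + 0.0370) − 1 = 4.4359%
So the realized real rate is 4.436%.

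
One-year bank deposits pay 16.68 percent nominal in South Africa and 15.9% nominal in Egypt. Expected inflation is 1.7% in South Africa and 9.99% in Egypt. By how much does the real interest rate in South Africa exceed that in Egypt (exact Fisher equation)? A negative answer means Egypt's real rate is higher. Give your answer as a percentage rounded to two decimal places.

South Africa: (1 + 0.1668)/(1 + 0.0170) − 1 = 14.7296%
Egypt: (1 + 0.1590)/(1 + 0.0999) − 1 = 5.3732%
Differential = 14.7296% − 5.3732% = 9.3564% → 9.36%.

9.36%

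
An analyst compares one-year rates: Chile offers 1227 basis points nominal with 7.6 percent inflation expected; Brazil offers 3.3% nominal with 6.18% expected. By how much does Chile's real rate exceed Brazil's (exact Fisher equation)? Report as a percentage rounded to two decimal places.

Chile: (1 + 0.1227)/(1 + 0.0760) − 1 = 4.3401%
Brazil: (1 + 0.0330)/(1 + 0.0618) − 1 = -2.7124%
Differential = 4.3401% − (-2.7124%) = 7.0525% → 7.05%.

7.05%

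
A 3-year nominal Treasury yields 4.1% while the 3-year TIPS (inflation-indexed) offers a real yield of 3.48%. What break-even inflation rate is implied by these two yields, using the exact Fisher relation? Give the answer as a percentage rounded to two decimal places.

0.60%

(1 + π) = (1 + i)/(1 + r) = 1.04100 / 1.03480 = 1.005991
Break-even inflation = 1.005991 − 1 → 0.60%.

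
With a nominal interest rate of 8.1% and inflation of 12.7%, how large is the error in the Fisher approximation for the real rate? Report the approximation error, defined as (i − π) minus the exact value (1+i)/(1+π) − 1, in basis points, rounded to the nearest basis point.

-52 basis points

Approximate: r ≈ 8.100% − 12.700% = -4.6000%
Exact: (1 + 0.0810)/(1 + 0.1270) − 1 = -4.0816%
Error = -4.6000% − (-4.0816%) = -0.5184% → -52 basis points.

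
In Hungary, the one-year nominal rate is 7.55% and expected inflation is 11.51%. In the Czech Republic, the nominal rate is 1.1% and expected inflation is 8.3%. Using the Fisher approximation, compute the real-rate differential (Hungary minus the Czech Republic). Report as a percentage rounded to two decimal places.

3.24%

Hungary: 7.55% − 11.51% = -3.960%
The Czech Republic: 1.1% − 8.3% = -7.200%
Differential = 3.240% → 3.24%.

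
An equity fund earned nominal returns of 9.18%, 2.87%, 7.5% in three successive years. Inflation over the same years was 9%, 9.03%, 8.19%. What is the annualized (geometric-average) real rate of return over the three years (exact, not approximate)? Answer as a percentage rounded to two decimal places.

-2.08%

Nominal growth factor = 1.0918 × 1.0287 × 1.0750 = 1.207369760
Price-level growth factor = 1.0900 × 1.0903 × 1.0819 = 1.285759171
Real growth factor = 1.207369760 / 1.285759171 = 0.939032586
Annualized real rate = 0.939032586^(1/3) − 1 = -2.07501% → -2.08%.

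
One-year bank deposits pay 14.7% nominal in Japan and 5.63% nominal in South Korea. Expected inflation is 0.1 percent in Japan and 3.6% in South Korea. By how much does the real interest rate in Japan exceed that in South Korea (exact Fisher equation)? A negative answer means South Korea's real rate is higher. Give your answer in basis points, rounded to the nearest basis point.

Japan: (1 + 0.1470)/(1 + 0.0010) − 1 = 14.5854%
South Korea: (1 + 0.0563)/(1 + 0.0360) − 1 = 1.9595%
Differential = 14.5854% − 1.9595% = 12.6260% → 1263 basis points.

1263 basis points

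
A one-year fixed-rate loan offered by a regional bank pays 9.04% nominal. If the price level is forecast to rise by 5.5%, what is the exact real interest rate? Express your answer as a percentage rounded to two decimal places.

1 + r = 1.09040 / 1.05500 = 1.033555
r = 1.033555 − 1 = 3.3555%, i.e. 3.36%.

3.36%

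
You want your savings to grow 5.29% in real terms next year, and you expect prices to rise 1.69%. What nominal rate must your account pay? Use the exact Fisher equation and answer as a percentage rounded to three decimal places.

(1 + i) = (1 + r)(1 + π) = 1.05290 × 1.01690 = 1.07069401
i = 1.07069401 − 1, so the required nominal rate is 7.069%.

7.069%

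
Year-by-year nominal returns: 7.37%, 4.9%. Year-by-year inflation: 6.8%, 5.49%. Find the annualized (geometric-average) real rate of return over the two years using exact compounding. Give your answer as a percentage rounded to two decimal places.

Compound the nominal returns: 1.0737 × 1.0490 = 1.12631130.
Compound inflation: 1.0680 × 1.0549 = 1.12663320.
Deflate: 1.12631130 / 1.12663320 = 0.99971428.
Annualized real rate = 0.99971428^(1/2) − 1 = -0.0143% → -0.01%.

-0.01%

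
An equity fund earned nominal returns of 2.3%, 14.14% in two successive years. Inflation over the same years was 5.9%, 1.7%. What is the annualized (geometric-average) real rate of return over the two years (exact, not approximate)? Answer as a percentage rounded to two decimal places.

4.12%

Nominal growth factor = 1.0230 × 1.1414 = 1.16765220
Price-level growth factor = 1.0590 × 1.0170 = 1.07700300
Real growth factor = 1.16765220 / 1.07700300 = 1.08416801
Annualized real rate = 1.08416801^(1/2) − 1 = 4.1234% → 4.12%.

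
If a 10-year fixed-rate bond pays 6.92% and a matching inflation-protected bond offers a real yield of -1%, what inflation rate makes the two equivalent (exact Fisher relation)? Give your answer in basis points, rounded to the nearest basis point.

(1 + π) = (1 + i)/(1 + r) = 1.06920 / 0.99000 = 1.080000
Break-even inflation = 1.080000 − 1 → 800 basis points.

800 basis points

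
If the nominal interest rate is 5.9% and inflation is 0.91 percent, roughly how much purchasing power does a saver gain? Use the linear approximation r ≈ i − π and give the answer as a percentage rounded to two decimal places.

r ≈ i − π = 5.9% − 0.91% = 4.99%.

4.99%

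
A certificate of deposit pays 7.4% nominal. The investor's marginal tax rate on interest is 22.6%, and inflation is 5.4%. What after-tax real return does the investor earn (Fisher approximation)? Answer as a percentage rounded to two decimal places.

0.33%

After-tax nominal return = 7.4% × (1 − 0.226) = 5.7276%.
r ≈ 5.7276% − 5.4% → 0.33%.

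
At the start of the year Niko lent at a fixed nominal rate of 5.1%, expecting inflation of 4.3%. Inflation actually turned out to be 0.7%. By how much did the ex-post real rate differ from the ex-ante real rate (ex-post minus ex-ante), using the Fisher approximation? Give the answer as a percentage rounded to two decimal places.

Ex-ante: 5.1% − 4.3% = 0.800%
Ex-post: 5.1% − 0.7% = 4.400%
Difference (ex-post − ex-ante) = 3.6000% → 3.60%.

3.60%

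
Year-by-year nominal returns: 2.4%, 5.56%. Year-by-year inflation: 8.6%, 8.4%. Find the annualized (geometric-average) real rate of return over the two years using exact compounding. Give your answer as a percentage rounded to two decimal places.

-4.18%

Compound the nominal returns: 1.0240 × 1.0556 = 1.08093440.
Compound inflation: 1.0860 × 1.0840 = 1.17722400.
Deflate: 1.08093440 / 1.17722400 = 0.91820622.
Annualized real rate = 0.91820622^(1/2) − 1 = -4.1769% → -4.18%.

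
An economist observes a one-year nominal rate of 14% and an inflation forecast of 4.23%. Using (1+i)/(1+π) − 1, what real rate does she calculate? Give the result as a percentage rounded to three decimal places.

By the Fisher equation, 1 + r = (1 + i)/(1 + π).
1 + r = 1.14000 / 1.04230 = 1.09373501
r = 1.09373501 − 1 = 9.373501%, i.e. 9.374%.

9.374%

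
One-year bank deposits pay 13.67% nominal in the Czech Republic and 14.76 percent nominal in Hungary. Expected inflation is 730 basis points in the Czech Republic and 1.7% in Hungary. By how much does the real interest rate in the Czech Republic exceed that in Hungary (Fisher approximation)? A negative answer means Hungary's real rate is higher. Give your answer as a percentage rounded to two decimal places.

-6.69%

The Czech Republic: 13.67% − 7.3% = 6.370%
Hungary: 14.76% − 1.7% = 13.060%
Differential = -6.690% → -6.69%.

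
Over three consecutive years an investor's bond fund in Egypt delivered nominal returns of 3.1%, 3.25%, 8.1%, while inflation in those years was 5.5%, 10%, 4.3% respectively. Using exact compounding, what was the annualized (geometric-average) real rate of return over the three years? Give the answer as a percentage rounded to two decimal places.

-1.67%

Compound the nominal returns: 1.0310 × 1.0325 × 1.0810 = 1.15073261.
Compound inflation: 1.0550 × 1.1000 × 1.0430 = 1.21040150.
Deflate: 1.15073261 / 1.21040150 = 0.95070322.
Annualized real rate = 0.95070322^(1/3) − 1 = -1.6710% → -1.67%.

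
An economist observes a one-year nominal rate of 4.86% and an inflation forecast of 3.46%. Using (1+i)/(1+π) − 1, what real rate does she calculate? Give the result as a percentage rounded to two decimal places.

By the Fisher relation, 1 + r = (1 + i)/(1 + π).
1 + r = 1.04860 / 1.03460 = 1.013532
r = 1.013532 − 1 = 1.3532%, i.e. 1.35%.

1.35%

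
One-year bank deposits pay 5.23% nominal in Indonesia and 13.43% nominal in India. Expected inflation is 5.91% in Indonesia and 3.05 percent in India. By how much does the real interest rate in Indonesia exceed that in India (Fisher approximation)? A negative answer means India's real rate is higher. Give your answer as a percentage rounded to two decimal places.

Indonesia: 5.23% − 5.91% = -0.680%
India: 13.43% − 3.05% = 10.380%
Differential = -11.060% → -11.06%.

-11.06%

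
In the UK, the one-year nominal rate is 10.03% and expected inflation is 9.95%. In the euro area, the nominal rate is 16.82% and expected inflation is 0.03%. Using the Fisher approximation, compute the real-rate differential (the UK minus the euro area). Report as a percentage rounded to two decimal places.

The UK: 10.03% − 9.95% = 0.080%
The euro area: 16.82% − 0.03% = 16.790%
Differential = -16.710% → -16.71%.

-16.71%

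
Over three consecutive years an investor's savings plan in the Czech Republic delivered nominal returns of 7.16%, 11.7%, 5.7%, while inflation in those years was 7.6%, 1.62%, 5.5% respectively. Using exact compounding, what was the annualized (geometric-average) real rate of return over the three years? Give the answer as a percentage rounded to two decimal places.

Nominal growth factor = 1.0716 × 1.1170 × 1.0570 = 1.26520490
Price-level growth factor = 1.0760 × 1.0162 × 1.0550 = 1.15356992
Real growth factor = 1.26520490 / 1.15356992 = 1.09677349
Annualized real rate = 1.09677349^(1/3) − 1 = 3.1270% → 3.13%.

3.13%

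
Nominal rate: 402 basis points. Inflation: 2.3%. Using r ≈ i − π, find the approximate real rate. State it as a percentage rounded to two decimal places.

1.72%

r ≈ i − π = 4.02% − 2.3% = 1.72%.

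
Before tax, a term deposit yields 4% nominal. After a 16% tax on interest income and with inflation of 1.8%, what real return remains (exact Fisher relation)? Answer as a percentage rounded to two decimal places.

1.53%

After-tax nominal return = 4% × (1 − 0.16) = 3.3600%.
1 + r = 1.03360 / 1.01800 = 1.015324
After-tax real rate = 1.015324 − 1 → 1.53%.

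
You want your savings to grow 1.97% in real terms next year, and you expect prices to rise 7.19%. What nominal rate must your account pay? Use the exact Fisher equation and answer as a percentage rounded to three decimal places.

9.302%

(1 + i) = (1 + r)(1 + π) = 1.01970 × 1.07190 = 1.09301643
i = 1.09301643 − 1, so the required nominal rate is 9.302%.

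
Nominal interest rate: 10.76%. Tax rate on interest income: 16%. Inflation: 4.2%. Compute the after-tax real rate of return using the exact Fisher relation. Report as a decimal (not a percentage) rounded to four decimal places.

0.0464

After-tax nominal return = 10.76% × (1 − 0.16) = 9.0384%.
1 + r = 1.090384 / 1.04200 = 1.046434
After-tax real rate = 1.046434 − 1 → 0.0464.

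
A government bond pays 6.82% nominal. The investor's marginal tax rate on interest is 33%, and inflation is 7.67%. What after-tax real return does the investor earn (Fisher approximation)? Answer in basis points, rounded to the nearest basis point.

-310 basis points

After-tax nominal return = 6.82% × (1 − 0.33) = 4.5694%.
r ≈ 4.5694% − 7.67% → -310 basis points.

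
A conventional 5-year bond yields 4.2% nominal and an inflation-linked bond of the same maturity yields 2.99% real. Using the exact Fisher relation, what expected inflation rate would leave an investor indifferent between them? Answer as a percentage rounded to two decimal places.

1.17%

(1 + π) = (1 + i)/(1 + r) = 1.04200 / 1.02990 = 1.011749
Break-even inflation = 1.011749 − 1 → 1.17%.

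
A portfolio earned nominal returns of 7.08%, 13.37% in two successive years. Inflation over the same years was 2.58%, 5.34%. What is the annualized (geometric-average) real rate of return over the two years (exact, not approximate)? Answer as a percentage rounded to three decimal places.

5.993%

Nominal growth factor = 1.0708 × 1.1337 = 1.213965960
Price-level growth factor = 1.0258 × 1.0534 = 1.080577720
Real growth factor = 1.213965960 / 1.080577720 = 1.123441598
Annualized real rate = 1.123441598^(1/2) − 1 = 5.99253% → 5.993%.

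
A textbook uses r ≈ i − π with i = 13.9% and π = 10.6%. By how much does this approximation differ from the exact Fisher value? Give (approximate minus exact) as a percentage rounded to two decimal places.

Approximate: r ≈ 13.900% − 10.600% = 3.3000%
Exact: (1 + 0.1390)/(1 + 0.1060) − 1 = 2.9837%
Error = 3.3000% − 2.9837% = 0.3163% → 0.32%.

0.32%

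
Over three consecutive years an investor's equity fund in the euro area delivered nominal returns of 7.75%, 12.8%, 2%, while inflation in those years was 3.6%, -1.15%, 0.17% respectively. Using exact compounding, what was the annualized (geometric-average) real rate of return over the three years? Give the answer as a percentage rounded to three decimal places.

6.517%

Nominal growth factor = 1.0775 × 1.1280 × 1.0200 = 1.23972840
Price-level growth factor = 1.0360 × 0.9885 × 1.0017 = 1.02582695
Real growth factor = 1.23972840 / 1.02582695 = 1.20851612
Annualized real rate = 1.20851612^(1/3) − 1 = 6.5166% → 6.517%.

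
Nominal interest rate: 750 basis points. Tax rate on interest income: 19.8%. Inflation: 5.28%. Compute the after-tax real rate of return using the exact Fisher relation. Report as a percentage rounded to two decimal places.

0.70%

After-tax nominal return = 7.5% × (1 − 0.198) = 6.0150%.
1 + r = 1.06015 / 1.05280 = 1.006981
After-tax real rate = 1.006981 − 1 → 0.70%.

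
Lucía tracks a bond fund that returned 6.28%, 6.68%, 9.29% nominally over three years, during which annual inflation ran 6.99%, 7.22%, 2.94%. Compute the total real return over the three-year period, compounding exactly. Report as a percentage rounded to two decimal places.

4.93%

Compound the nominal returns: 1.0628 × 1.0668 × 1.0929 = 1.239125.
Compound inflation: 1.0699 × 1.0722 × 1.0294 = 1.180873.
Deflate: 1.239125 / 1.180873 = 1.049329.
Total real return = 1.049329 − 1 → 4.93%.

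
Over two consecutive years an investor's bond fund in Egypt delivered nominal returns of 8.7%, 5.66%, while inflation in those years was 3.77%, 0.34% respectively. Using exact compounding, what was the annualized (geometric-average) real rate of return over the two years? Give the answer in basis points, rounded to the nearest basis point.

503 basis points

Nominal growth factor = 1.0870 × 1.0566 = 1.14852420
Price-level growth factor = 1.0377 × 1.0034 = 1.04122818
Real growth factor = 1.14852420 / 1.04122818 = 1.10304756
Annualized real rate = 1.10304756^(1/2) − 1 = 5.0261% → 503 basis points.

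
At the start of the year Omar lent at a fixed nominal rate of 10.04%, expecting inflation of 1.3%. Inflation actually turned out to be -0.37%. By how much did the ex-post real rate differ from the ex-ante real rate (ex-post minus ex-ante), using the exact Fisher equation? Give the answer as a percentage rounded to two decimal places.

1.82%

Ex-ante: (1 + 0.1004)/(1 + 0.0130) − 1 = 8.6278%
Ex-post: (1 + 0.1004)/(1 − 0.0037) − 1 = 10.4487%
Difference (ex-post − ex-ante) = 1.8208% → 1.82%.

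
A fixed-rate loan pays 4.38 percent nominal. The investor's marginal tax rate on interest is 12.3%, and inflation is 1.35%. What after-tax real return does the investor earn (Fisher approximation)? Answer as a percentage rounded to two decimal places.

2.49%

After-tax nominal return = 4.38% × (1 − 0.123) = 3.84126%.
r ≈ 3.84126% − 1.35% → 2.49%.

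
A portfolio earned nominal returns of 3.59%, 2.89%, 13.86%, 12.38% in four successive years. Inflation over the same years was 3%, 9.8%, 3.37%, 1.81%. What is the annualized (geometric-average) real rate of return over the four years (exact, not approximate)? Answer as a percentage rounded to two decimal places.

Nominal growth factor = 1.0359 × 1.0289 × 1.1386 × 1.1238 = 1.36380164
Price-level growth factor = 1.0300 × 1.0980 × 1.0337 × 1.0181 = 1.19021253
Real growth factor = 1.36380164 / 1.19021253 = 1.14584715
Annualized real rate = 1.14584715^(1/4) − 1 = 3.4622% → 3.46%.

3.46%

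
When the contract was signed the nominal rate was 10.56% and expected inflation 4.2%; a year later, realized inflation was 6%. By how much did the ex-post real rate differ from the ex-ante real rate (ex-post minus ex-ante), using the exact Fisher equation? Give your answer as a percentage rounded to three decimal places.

Ex-ante: (1 + 0.1056)/(1 + 0.0420) − 1 = 6.1036%
Ex-post: (1 + 0.1056)/(1 + 0.0600) − 1 = 4.3019%
Difference (ex-post − ex-ante) = -1.8018% → -1.802%.

-1.802%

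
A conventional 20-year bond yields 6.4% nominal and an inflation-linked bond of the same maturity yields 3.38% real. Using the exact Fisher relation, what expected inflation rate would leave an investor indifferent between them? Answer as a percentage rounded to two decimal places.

2.92%

(1 + π) = (1 + i)/(1 + r) = 1.06400 / 1.03380 = 1.029213
Break-even inflation = 1.029213 − 1 → 2.92%.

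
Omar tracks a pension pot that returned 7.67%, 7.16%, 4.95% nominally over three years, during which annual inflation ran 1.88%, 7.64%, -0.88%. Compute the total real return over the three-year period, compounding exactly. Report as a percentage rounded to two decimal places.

Nominal growth factor = 1.0767 × 1.0716 × 1.0495 = 1.210904
Price-level growth factor = 1.0188 × 1.0764 × 0.9912 = 1.086986
Real growth factor = 1.210904 / 1.086986 = 1.114002
Total real return = 1.114002 − 1 → 11.40%.

11.40%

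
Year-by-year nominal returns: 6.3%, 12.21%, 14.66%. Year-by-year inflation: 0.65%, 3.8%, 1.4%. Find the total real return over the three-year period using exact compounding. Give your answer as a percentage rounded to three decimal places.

Nominal growth factor = 1.0630 × 1.1221 × 1.1466 = 1.367656
Price-level growth factor = 1.0065 × 1.0380 × 1.0140 = 1.059373
Real growth factor = 1.367656 / 1.059373 = 1.291004
Total real return = 1.291004 − 1 → 29.100%.

29.100%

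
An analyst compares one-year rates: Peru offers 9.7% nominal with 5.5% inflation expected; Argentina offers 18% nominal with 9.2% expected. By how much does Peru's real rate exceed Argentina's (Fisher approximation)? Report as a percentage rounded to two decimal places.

-4.60%

Peru: 9.7% − 5.5% = 4.200%
Argentina: 18% − 9.2% = 8.800%
Differential = -4.600% → -4.60%.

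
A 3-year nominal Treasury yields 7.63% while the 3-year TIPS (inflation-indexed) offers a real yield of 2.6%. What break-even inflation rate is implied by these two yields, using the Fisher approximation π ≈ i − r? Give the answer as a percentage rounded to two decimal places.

5.03%

π ≈ i − r = 7.63% − 2.6% → 5.03%.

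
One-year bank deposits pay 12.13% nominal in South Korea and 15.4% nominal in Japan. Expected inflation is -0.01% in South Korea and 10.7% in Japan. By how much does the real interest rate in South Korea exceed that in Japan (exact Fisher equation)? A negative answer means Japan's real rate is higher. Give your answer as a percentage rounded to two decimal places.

7.90%

South Korea: (1 + 0.1213)/(1 − 0.0001) − 1 = 12.1412%
Japan: (1 + 0.1540)/(1 + 0.1070) − 1 = 4.2457%
Differential = 12.1412% − 4.2457% = 7.8955% → 7.90%.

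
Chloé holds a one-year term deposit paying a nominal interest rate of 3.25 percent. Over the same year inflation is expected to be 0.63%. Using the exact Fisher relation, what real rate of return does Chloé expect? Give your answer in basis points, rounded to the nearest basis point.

260 basis points

By the Fisher relation, 1 + r = (1 + i)/(1 + π).
1 + r = 1.03250 / 1.00630 = 1.026036
r = 1.026036 − 1 = 2.6036%, i.e. 260 basis points.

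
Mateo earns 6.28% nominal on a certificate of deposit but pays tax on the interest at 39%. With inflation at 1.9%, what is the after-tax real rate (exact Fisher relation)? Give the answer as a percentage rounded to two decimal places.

1.89%

After-tax nominal return = 6.28% × (1 − 0.39) = 3.8308%.
1 + r = 1.038308 / 1.01900 = 1.018948
After-tax real rate = 1.018948 − 1 → 1.89%.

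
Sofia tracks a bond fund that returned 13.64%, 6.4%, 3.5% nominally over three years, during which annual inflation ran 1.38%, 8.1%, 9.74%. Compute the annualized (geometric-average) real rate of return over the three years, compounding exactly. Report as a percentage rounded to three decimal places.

Compound the nominal returns: 1.1364 × 1.0640 × 1.0350 = 1.25144914.
Compound inflation: 1.0138 × 1.0810 × 1.0974 = 1.20266019.
Deflate: 1.25144914 / 1.20266019 = 1.04056752.
Annualized real rate = 1.04056752^(1/3) − 1 = 1.3344% → 1.334%.

1.334%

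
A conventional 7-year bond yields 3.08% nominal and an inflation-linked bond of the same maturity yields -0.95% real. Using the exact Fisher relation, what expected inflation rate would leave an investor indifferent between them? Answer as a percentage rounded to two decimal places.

4.07%

(1 + π) = (1 + i)/(1 + r) = 1.03080 / 0.99050 = 1.040687
Break-even inflation = 1.040687 − 1 → 4.07%.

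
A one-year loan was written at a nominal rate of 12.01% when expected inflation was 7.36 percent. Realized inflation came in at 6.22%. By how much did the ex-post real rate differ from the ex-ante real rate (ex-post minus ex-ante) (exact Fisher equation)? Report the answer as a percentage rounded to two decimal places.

Ex-ante: (1 + 0.1201)/(1 + 0.0736) − 1 = 4.3312%
Ex-post: (1 + 0.1201)/(1 + 0.0622) − 1 = 5.4510%
Difference (ex-post − ex-ante) = 1.1197% → 1.12%.

1.12%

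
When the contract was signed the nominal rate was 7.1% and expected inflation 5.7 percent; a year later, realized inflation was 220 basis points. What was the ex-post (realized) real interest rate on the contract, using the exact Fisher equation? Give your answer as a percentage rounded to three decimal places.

4.795%

Ex-post: (1 + 0.0710)/(1 + 0.0220) − 1 = 4.79452%
So the realized real rate is 4.795%.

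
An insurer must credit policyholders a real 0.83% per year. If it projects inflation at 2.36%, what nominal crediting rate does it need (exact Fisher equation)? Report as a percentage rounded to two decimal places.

(1 + i) = (1 + r)(1 + π) = 1.00830 × 1.02360 = 1.03209588
i = 1.03209588 − 1, so the required nominal rate is 3.21%.

3.21%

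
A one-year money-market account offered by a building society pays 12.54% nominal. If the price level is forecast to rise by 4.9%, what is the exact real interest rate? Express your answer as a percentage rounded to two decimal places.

By the Fisher identity, 1 + r = (1 + i)/(1 + π).
1 + r = 1.12540 / 1.04900 = 1.072831
r = 1.072831 − 1 = 7.2831%, i.e. 7.28%.

7.28%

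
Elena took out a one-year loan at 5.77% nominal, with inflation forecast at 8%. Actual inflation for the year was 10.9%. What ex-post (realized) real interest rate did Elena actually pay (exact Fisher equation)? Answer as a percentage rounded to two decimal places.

-4.63%

Ex-post: (1 + 0.0577)/(1 + 0.1090) − 1 = -4.6258%
So the realized real rate is -4.63%.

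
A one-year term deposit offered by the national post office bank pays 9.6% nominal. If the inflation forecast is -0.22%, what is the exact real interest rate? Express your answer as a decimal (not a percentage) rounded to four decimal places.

0.0984

By the Fisher equation, 1 + r = (1 + i)/(1 + π).
1 + r = 1.09600 / 0.99780 = 1.098417
r = 1.098417 − 1 = 9.8417%, i.e. 0.0984.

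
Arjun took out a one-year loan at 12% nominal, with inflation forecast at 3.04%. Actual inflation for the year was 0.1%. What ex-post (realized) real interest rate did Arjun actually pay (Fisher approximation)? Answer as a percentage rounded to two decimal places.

Ex-post: 12% − 0.1% = 11.900%
So the realized real rate is 11.90%.

11.90%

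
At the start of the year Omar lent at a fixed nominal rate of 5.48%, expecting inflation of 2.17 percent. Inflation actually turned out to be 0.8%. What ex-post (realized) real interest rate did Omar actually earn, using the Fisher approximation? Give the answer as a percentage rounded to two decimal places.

Ex-post: 5.48% − 0.8% = 4.680%
So the realized real rate is 4.68%.

4.68%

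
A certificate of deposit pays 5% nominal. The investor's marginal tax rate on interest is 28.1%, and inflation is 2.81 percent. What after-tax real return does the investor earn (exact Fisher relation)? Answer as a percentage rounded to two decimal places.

After-tax nominal return = 5% × (1 − 0.281) = 3.5950%.
1 + r = 1.03595 / 1.02810 = 1.007635
After-tax real rate = 1.007635 − 1 → 0.76%.

0.76%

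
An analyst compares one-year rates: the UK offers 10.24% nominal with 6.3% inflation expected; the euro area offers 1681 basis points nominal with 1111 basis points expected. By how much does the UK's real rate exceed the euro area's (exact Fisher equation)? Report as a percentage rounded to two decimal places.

The UK: (1 + 0.1024)/(1 + 0.0630) − 1 = 3.7065%
The euro area: (1 + 0.1681)/(1 + 0.1111) − 1 = 5.1301%
Differential = 3.7065% − 5.1301% = -1.4236% → -1.42%.

-1.42%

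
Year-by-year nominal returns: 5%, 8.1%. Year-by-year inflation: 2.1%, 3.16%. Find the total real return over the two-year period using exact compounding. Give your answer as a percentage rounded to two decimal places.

7.77%

Nominal growth factor = 1.0500 × 1.0810 = 1.1350500
Price-level growth factor = 1.0210 × 1.0316 = 1.0532636
Real growth factor = 1.1350500 / 1.0532636 = 1.0776505
Total real return = 1.0776505 − 1 → 7.77%.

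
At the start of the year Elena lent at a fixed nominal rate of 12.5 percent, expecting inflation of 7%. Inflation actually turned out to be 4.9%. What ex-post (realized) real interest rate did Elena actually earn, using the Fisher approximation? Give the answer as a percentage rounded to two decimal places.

7.60%

Ex-post: 12.5% − 4.9% = 7.600%
So the realized real rate is 7.60%.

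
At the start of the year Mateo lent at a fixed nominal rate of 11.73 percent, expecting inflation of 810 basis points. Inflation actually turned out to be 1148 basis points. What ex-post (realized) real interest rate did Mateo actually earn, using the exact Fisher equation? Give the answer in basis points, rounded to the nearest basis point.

Ex-post: (1 + 0.1173)/(1 + 0.1148) − 1 = 0.2243%
So the realized real rate is 22 basis points.

22 basis points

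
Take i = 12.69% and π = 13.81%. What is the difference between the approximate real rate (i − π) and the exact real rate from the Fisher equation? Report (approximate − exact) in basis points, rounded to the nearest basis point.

-14 basis points

Approximate: r ≈ 12.690% − 13.810% = -1.1200%
Exact: (1 + 0.1269)/(1 + 0.1381) − 1 = -0.9841%
Error = -1.1200% − (-0.9841%) = -0.1359% → -14 basis points.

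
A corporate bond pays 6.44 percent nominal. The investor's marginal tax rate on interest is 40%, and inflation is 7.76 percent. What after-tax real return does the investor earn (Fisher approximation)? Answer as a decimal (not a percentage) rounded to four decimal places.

After-tax nominal return = 6.44% × (1 − 0.4) = 3.8640%.
r ≈ 3.8640% − 7.76% → -0.0390.

-0.0390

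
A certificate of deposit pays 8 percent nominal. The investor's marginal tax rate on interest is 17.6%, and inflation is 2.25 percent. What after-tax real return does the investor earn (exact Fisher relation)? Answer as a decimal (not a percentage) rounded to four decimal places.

0.0425

After-tax nominal return = 8% × (1 − 0.176) = 6.5920%.
1 + r = 1.06592 / 1.02250 = 1.042465
After-tax real rate = 1.042465 − 1 → 0.0425.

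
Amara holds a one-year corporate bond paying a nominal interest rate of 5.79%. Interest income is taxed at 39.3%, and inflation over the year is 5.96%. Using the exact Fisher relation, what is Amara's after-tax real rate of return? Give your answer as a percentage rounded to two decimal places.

After-tax nominal return = 5.79% × (1 − 0.393) = 3.51453%.
1 + r = 1.0351453 / 1.05960 = 0.976921
After-tax real rate = 0.976921 − 1 → -2.31%.

-2.31%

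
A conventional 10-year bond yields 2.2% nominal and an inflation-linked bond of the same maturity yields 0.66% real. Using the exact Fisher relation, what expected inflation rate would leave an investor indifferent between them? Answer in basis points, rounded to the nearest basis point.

(1 + π) = (1 + i)/(1 + r) = 1.02200 / 1.00660 = 1.015299
Break-even inflation = 1.015299 − 1 → 153 basis points.

153 basis points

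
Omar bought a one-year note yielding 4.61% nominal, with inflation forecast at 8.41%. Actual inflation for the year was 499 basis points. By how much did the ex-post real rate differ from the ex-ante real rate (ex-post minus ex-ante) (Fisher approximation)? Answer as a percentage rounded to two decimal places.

Ex-ante: 4.61% − 8.41% = -3.800%
Ex-post: 4.61% − 4.99% = -0.380%
Difference (ex-post − ex-ante) = 3.4200% → 3.42%.

3.42%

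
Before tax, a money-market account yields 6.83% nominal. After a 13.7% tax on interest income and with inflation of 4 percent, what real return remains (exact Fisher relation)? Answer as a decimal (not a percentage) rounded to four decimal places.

After-tax nominal return = 6.83% × (1 − 0.137) = 5.89429%.
1 + r = 1.0589429 / 1.04000 = 1.018214
After-tax real rate = 1.018214 − 1 → 0.0182.

0.0182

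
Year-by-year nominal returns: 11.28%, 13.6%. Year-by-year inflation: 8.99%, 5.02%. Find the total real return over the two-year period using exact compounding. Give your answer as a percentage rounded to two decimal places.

Nominal growth factor = 1.1128 × 1.1360 = 1.264141
Price-level growth factor = 1.0899 × 1.0502 = 1.144613
Real growth factor = 1.264141 / 1.144613 = 1.104426
Total real return = 1.104426 − 1 → 10.44%.

10.44%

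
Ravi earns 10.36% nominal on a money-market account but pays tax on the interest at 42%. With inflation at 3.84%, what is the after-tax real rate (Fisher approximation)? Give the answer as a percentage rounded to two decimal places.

After-tax nominal return = 10.36% × (1 − 0.42) = 6.0088%.
r ≈ 6.0088% − 3.84% → 2.17%.

2.17%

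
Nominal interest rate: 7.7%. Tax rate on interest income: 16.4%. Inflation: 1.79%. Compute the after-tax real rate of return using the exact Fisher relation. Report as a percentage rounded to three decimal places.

After-tax nominal return = 7.7% × (1 − 0.164) = 6.4372%.
1 + r = 1.064372 / 1.01790 = 1.0456548
After-tax real rate = 1.0456548 − 1 → 4.565%.

4.565%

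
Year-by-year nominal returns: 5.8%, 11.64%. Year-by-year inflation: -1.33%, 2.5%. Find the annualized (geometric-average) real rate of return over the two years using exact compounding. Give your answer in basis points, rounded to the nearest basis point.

Compound the nominal returns: 1.0580 × 1.1164 = 1.18115120.
Compound inflation: 0.9867 × 1.0250 = 1.01136750.
Deflate: 1.18115120 / 1.01136750 = 1.16787538.
Annualized real rate = 1.16787538^(1/2) − 1 = 8.0683% → 807 basis points.

807 basis points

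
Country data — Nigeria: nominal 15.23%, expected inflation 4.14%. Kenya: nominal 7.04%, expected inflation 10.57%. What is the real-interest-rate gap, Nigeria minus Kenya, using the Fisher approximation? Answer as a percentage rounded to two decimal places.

Nigeria: 15.23% − 4.14% = 11.090%
Kenya: 7.04% − 10.57% = -3.530%
Differential = 14.620% → 14.62%.

14.62%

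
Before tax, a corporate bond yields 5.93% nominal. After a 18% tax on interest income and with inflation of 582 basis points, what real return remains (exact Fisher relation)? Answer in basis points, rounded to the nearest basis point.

-90 basis points

After-tax nominal return = 5.93% × (1 − 0.18) = 4.8626%.
1 + r = 1.048626 / 1.05820 = 0.990953
After-tax real rate = 0.990953 − 1 → -90 basis points.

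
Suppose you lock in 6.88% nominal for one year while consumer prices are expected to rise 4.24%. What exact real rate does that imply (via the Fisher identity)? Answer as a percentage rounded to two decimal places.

2.53%

By the Fisher identity, 1 + r = (1 + i)/(1 + π).
1 + r = 1.06880 / 1.04240 = 1.025326
r = 1.025326 − 1 = 2.5326%, i.e. 2.53%.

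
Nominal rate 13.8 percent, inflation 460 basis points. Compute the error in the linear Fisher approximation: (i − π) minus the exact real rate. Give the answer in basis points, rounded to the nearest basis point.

Approximate: r ≈ 13.800% − 4.600% = 9.2000%
Exact: (1 + 0.1380)/(1 + 0.0460) − 1 = 8.7954%
Error = 9.2000% − 8.7954% = 0.4046% → 40 basis points.

40 basis points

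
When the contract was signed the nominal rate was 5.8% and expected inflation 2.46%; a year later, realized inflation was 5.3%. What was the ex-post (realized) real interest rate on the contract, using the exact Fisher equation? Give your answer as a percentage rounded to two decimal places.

Ex-post: (1 + 0.0580)/(1 + 0.0530) − 1 = 0.4748%
So the realized real rate is 0.47%.

0.47%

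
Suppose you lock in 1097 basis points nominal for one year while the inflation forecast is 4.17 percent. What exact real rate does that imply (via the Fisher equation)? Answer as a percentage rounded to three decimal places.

6.528%

1 + r = 1.10970 / 1.04170 = 1.065278
r = 1.065278 − 1 = 6.5278%, i.e. 6.528%.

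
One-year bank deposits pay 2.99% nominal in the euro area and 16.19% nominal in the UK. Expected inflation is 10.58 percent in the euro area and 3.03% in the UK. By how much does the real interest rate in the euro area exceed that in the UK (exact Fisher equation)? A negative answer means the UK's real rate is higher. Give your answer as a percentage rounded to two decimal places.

-19.64%

The euro area: (1 + 0.0299)/(1 + 0.1058) − 1 = -6.8638%
The UK: (1 + 0.1619)/(1 + 0.0303) − 1 = 12.7730%
Differential = -6.8638% − 12.7730% = -19.6368% → -19.64%.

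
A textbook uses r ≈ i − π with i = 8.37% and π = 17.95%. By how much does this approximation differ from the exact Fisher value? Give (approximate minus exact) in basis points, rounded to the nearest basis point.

-146 basis points

Approximate: r ≈ 8.370% − 17.950% = -9.5800%
Exact: (1 + 0.0837)/(1 + 0.1795) − 1 = -8.1221%
Error = -9.5800% − (-8.1221%) = -1.4579% → -146 basis points.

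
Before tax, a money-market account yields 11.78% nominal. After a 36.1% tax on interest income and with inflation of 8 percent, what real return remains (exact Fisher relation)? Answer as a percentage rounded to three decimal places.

After-tax nominal return = 11.78% × (1 − 0.361) = 7.52742%.
1 + r = 1.0752742 / 1.08000 = 0.995624
After-tax real rate = 0.995624 − 1 → -0.438%.

-0.438%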